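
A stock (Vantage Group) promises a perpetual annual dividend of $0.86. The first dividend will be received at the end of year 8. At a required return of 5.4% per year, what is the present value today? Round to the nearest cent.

Value at end of year 7: C / r = $0.86 / 0.054 = $15.9259
Discount to today: PV = $15.9259 / (1 + 0.054)^7 = $15.9259 / 1.445055 = $11.02

$11.02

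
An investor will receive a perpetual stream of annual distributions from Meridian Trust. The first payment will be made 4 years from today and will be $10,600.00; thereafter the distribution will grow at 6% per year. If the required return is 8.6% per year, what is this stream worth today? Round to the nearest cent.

Value at end of year 3: C₁ / (r − g) = $10,600.00 / (0.086 − 0.06) = $407,692.3077
Discount to today: PV = $407,692.3077 / (1 + 0.086)^3 = $407,692.3077 / 1.280824 = $318,304.69

$318304.69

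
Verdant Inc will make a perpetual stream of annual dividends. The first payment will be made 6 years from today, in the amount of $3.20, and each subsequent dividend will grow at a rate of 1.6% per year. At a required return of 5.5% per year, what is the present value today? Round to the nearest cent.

$62.78

Value at end of year 5: C₁ / (r − g) = $3.20 / (0.055 − 0.016) = $82.0513
Discount to today: PV = $82.0513 / (1 + 0.055)^5 = $82.0513 / 1.306960 = $62.78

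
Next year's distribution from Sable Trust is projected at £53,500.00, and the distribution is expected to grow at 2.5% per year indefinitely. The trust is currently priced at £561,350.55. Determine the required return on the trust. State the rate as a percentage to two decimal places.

P = D₁/(r − g) ⇒ r = D₁/P + g = £53,500.0000/£561,350.55 + 0.025 = 0.095306 + 0.025 = 0.120306

12.03%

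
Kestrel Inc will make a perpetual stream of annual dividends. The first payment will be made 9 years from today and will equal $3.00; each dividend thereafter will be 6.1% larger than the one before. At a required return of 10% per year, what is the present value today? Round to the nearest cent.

$35.89

Value at end of year 8: C₁ / (r − g) = $3.00 / (0.1 − 0.061) = $76.9231
Discount to today: PV = $76.9231 / (1 + 0.1)^8 = $76.9231 / 2.143589 = $35.89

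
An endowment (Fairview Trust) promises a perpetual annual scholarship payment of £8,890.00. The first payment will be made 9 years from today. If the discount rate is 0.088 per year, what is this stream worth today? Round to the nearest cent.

Value at end of year 8: C / r = £8,890.00 / 0.088 = £101,022.7273
Discount to today: PV = £101,022.7273 / (1 + 0.088)^8 = £101,022.7273 / 1.963501 = £51,450.30

£51450.30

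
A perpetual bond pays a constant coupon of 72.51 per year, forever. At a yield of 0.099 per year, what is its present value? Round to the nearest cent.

Level perpetuity: PV = C / r = 72.51 / 0.099 = 732.42

732.42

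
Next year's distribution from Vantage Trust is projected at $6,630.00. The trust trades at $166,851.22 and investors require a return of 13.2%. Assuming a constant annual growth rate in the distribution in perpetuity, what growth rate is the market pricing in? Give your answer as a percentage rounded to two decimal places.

9.23%

P = D₁/(r−g) ⇒ g = r − D₁/P = 0.132 − $6,630.00/$166,851.22 = 0.092264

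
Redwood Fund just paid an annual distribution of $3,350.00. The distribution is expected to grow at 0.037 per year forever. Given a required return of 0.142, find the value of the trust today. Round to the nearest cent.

$33085.24

D₁ = D₀ × (1 + g) = $3,350.00 × 1.037 = $3,473.9500
Growing perpetuity: P = D₁ / (r − g) = $3,473.9500 / (0.142 − 0.037) = $33,085.24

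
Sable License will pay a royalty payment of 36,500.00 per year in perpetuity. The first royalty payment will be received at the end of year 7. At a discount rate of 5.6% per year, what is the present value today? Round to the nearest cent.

470025.40

Value at end of year 6: C / r = 36,500.00 / 0.056 = 651,785.7143
Discount to today: PV = 651,785.7143 / (1 + 0.056)^6 = 651,785.7143 / 1.386703 = 470,025.40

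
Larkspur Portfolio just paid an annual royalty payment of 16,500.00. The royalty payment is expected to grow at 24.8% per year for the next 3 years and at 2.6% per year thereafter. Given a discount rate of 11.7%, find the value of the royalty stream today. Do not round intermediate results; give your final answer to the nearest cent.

321507.19

D_1 = 20592.00000
D_2 = 25698.81600
D_3 = 32072.12237
Terminal value at year 3: TV = D_3×(1+g_2)/(r−g_2) = 32905.99755/0.091 = 361604.36868
P_0 = D_1/(1+r)^1 + D_2/(1+r)^2 + D_3/(1+r)^3 + TV/(1+r)^3
    = 18435.09400 + 20597.13278 + 23012.73206 + 259462.23177 = 321507.19061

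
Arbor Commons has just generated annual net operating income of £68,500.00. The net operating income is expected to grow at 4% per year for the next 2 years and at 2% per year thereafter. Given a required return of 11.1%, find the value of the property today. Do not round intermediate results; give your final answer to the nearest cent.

£796949.98

D_1 = 71240.00000
D_2 = 74089.60000
Terminal value at year 2: TV = D_2×(1+g_2)/(r−g_2) = 75571.39200/0.091 = 830454.85714
P_0 = D_1/(1+r)^1 + D_2/(1+r)^2 + TV/(1+r)^2
    = 64122.41224 + 60024.58032 + 672802.98816 = 796949.98071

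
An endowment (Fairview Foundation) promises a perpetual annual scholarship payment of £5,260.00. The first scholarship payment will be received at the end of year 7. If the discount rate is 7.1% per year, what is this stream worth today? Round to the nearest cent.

£49089.72

Value at end of year 6: C / r = £5,260.00 / 0.071 = £74,084.5070
Discount to today: PV = £74,084.5070 / (1 + 0.071)^6 = £74,084.5070 / 1.509165 = £49,089.72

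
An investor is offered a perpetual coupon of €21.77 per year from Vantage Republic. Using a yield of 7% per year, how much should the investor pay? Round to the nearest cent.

€311.00

Level perpetuity: PV = C / r = €21.77 / 0.07 = €311.00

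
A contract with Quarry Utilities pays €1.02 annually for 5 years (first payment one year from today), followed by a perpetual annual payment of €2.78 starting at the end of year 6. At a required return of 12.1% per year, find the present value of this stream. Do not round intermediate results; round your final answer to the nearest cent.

PV of 5-year annuity: €1.02 × [1 − (1+0.121)^−5] / 0.121 = 3.66778
Perpetuity value at year 5: €2.78 / 0.121 = 22.97521
PV of perpetuity: 22.97521 / (1+0.121)^5 = 12.97871
Total PV = 3.66778 + 12.97871 = 16.64649

€16.65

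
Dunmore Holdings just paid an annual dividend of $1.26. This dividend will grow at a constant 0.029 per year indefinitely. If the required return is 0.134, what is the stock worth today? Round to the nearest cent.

$12.35

D₁ = D₀ × (1 + g) = $1.26 × 1.029 = $1.2965
Growing perpetuity: P = D₁ / (r − g) = $1.2965 / (0.134 − 0.029) = $12.35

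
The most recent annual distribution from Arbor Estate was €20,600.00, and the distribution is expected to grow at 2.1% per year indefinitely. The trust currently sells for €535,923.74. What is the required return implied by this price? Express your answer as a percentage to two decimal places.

6.02%

D₁ = €20,600.00 × 1.021 = €21,032.6000
P = D₁/(r − g) ⇒ r = D₁/P + g = €21,032.6000/€535,923.74 + 0.021 = 0.039246 + 0.021 = 0.060246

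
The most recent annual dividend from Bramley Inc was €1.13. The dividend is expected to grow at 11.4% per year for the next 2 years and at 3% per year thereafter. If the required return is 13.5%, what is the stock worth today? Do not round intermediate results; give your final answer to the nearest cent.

€12.88

D_1 = 1.25882
D_2 = 1.40233
Terminal value at year 2: TV = D_2×(1+g_2)/(r−g_2) = 1.44440/0.105 = 13.75615
P_0 = D_1/(1+r)^1 + D_2/(1+r)^2 + TV/(1+r)^2
    = 1.10909 + 1.08857 + 10.67837 = 12.87604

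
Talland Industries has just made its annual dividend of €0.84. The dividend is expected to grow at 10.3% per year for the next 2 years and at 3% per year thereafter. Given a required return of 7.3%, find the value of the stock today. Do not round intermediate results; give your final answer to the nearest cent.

€23.01

D_1 = 0.92652
D_2 = 1.02195
Terminal value at year 2: TV = D_2×(1+g_2)/(r−g_2) = 1.05261/0.043 = 24.47930
P_0 = D_1/(1+r)^1 + D_2/(1+r)^2 + TV/(1+r)^2
    = 0.86349 + 0.88763 + 21.26178 = 23.01289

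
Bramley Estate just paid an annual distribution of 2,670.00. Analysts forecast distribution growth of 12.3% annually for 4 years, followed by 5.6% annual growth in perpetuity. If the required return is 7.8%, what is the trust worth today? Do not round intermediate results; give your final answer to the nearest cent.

D_1 = 2998.41000
D_2 = 3367.21443
D_3 = 3781.38180
D_4 = 4246.49177
Terminal value at year 4: TV = D_4×(1+g_2)/(r−g_2) = 4484.29531/0.022 = 203831.60481
P_0 = D_1/(1+r)^1 + D_2/(1+r)^2 + D_3/(1+r)^3 + D_4/(1+r)^4 + TV/(1+r)^4
    = 2781.45640 + 2897.56543 + 3018.52132 + 3144.52638 + 150937.26643 = 162779.33597

162779.34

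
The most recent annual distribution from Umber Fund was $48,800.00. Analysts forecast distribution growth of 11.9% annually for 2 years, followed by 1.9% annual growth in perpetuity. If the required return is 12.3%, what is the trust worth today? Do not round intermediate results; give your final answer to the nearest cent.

$571825.17

D_1 = 54607.20000
D_2 = 61105.45680
Terminal value at year 2: TV = D_2×(1+g_2)/(r−g_2) = 62266.46048/0.104 = 598715.96615
P_0 = D_1/(1+r)^1 + D_2/(1+r)^2 + TV/(1+r)^2
    = 48626.17988 + 48452.97888 + 474746.01420 = 571825.17296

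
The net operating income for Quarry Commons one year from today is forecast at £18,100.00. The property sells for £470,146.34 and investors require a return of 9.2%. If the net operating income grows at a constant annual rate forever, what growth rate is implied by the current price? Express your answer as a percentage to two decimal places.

P = D₁/(r−g) ⇒ g = r − D₁/P = 0.092 − £18,100.00/£470,146.34 = 0.053501

5.35%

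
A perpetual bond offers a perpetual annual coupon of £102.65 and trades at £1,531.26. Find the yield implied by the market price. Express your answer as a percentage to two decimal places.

P = C/r ⇒ r = C/P = £102.65/£1,531.26 = 0.067036

6.70%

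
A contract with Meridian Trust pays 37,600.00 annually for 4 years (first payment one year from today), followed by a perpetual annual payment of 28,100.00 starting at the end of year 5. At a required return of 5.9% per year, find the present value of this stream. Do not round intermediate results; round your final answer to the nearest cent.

509265.21

PV of 4-year annuity: 37,600.00 × [1 − (1+0.059)^−4] / 0.059 = 130586.86554
Perpetuity value at year 4: 28,100.00 / 0.059 = 476271.18644
PV of perpetuity: 476271.18644 / (1+0.059)^4 = 378678.34278
Total PV = 130586.86554 + 378678.34278 = 509265.20832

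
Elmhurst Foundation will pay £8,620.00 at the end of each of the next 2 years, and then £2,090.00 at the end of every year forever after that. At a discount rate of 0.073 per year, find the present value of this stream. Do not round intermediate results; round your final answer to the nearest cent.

£40387.58

PV of 2-year annuity: £8,620.00 × [1 − (1+0.073)^−2] / 0.073 = 15520.55060
Perpetuity value at year 2: £2,090.00 / 0.073 = 28630.13699
PV of perpetuity: 28630.13699 / (1+0.073)^2 = 24867.03365
Total PV = 15520.55060 + 24867.03365 = 40387.58425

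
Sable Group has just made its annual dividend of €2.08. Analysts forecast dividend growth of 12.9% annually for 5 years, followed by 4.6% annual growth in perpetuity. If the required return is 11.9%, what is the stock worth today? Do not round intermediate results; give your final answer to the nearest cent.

D_1 = 2.34832
D_2 = 2.65125
D_3 = 2.99326
D_4 = 3.37940
D_5 = 3.81534
Terminal value at year 5: TV = D_5×(1+g_2)/(r−g_2) = 3.99084/0.073 = 54.66909
P_0 = D_1/(1+r)^1 + D_2/(1+r)^2 + D_3/(1+r)^3 + D_4/(1+r)^4 + D_5/(1+r)^5 + TV/(1+r)^5
    = 2.09859 + 2.11734 + 2.13626 + 2.15535 + 2.17462 + 31.15957 = 41.84173

€41.84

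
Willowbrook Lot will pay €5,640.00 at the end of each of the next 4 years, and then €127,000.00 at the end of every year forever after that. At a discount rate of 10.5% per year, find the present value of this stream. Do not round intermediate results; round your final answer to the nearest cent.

€828956.04

PV of 4-year annuity: €5,640.00 × [1 − (1+0.105)^−4] / 0.105 = 17686.24102
Perpetuity value at year 4: €127,000.00 / 0.105 = 1209523.80952
PV of perpetuity: 1209523.80952 / (1+0.105)^4 = 811269.80073
Total PV = 17686.24102 + 811269.80073 = 828956.04175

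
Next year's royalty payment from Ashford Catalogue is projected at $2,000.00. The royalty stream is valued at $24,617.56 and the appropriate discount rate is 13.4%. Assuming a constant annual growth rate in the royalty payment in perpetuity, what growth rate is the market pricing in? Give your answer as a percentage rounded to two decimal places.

5.28%

P = D₁/(r−g) ⇒ g = r − D₁/P = 0.134 − $2,000.00/$24,617.56 = 0.052757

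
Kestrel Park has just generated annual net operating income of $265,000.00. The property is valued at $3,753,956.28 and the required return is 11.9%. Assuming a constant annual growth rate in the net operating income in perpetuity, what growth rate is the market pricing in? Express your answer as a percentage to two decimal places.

4.52%

P = D₀(1+g)/(r−g) ⇒ P(r−g) = D₀(1+g) ⇒ g(P+D₀) = P·r − D₀
g = (P·r − D₀)/(P + D₀) = ($3,753,956.28×0.119 − $265,000.00) / ($3,753,956.28 + $265,000.00) = 0.045216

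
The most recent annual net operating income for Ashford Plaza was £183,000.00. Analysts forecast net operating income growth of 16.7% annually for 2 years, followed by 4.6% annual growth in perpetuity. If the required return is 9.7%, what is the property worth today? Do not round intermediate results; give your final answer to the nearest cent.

D_1 = 213561.00000
D_2 = 249225.68700
Terminal value at year 2: TV = D_2×(1+g_2)/(r−g_2) = 260690.06860/0.051 = 5111569.97259
P_0 = D_1/(1+r)^1 + D_2/(1+r)^2 + TV/(1+r)^2
    = 194677.30173 + 207099.73666 + 4247574.99120 = 4649352.02960

£4649352.03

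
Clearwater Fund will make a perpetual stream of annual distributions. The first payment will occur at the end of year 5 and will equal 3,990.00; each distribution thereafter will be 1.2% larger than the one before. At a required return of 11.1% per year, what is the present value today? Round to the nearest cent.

26453.40

Value at end of year 4: C₁ / (r − g) = 3,990.00 / (0.111 − 0.012) = 40,303.0303
Discount to today: PV = 40,303.0303 / (1 + 0.111)^4 = 40,303.0303 / 1.523548 = 26,453.40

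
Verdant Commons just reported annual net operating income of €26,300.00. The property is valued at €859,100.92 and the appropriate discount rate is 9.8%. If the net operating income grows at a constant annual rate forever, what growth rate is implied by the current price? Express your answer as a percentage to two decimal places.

P = D₀(1+g)/(r−g) ⇒ P(r−g) = D₀(1+g) ⇒ g(P+D₀) = P·r − D₀
g = (P·r − D₀)/(P + D₀) = (€859,100.92×0.098 − €26,300.00) / (€859,100.92 + €26,300.00) = 0.065385

6.54%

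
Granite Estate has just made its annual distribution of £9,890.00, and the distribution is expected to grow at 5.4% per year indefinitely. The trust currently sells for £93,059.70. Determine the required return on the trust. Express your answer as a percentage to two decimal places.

D₁ = £9,890.00 × 1.054 = £10,424.0600
P = D₁/(r − g) ⇒ r = D₁/P + g = £10,424.0600/£93,059.70 + 0.054 = 0.112015 + 0.054 = 0.166015

16.60%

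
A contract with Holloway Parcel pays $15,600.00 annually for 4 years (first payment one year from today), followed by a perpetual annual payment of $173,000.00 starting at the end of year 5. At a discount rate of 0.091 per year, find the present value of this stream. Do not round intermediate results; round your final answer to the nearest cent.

$1392284.27

PV of 4-year annuity: $15,600.00 × [1 − (1+0.091)^−4] / 0.091 = 50428.89647
Perpetuity value at year 4: $173,000.00 / 0.091 = 1901098.90110
PV of perpetuity: 1901098.90110 / (1+0.091)^4 = 1341855.36976
Total PV = 50428.89647 + 1341855.36976 = 1392284.26622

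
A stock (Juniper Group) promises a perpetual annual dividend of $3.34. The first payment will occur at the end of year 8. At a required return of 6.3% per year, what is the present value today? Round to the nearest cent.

Value at end of year 7: C / r = $3.34 / 0.063 = $53.0159
Discount to today: PV = $53.0159 / (1 + 0.063)^7 = $53.0159 / 1.533673 = $34.57

$34.57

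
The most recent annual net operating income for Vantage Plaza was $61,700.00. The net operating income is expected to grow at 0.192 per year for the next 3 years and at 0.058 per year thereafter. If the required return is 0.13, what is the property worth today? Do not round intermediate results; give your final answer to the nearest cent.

$1270385.89

D_1 = 73546.40000
D_2 = 87667.30880
D_3 = 104499.43209
Terminal value at year 3: TV = D_3×(1+g_2)/(r−g_2) = 110560.39915/0.072 = 1535561.09932
P_0 = D_1/(1+r)^1 + D_2/(1+r)^2 + D_3/(1+r)^3 + TV/(1+r)^3
    = 65085.30973 + 68656.36213 + 72423.34837 + 1064220.86907 = 1270385.88930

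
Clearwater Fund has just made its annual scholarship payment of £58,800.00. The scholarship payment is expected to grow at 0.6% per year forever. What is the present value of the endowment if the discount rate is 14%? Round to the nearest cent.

D₁ = D₀ × (1 + g) = £58,800.00 × 1.006 = £59,152.8000
Growing perpetuity: P = D₁ / (r − g) = £59,152.8000 / (0.14 − 0.006) = £441,438.81

£441438.81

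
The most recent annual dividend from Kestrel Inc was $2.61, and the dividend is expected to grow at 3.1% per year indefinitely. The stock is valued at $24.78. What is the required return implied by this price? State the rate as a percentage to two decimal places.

13.96%

D₁ = $2.61 × 1.031 = $2.6909
P = D₁/(r − g) ⇒ r = D₁/P + g = $2.6909/$24.78 + 0.031 = 0.108592 + 0.031 = 0.139592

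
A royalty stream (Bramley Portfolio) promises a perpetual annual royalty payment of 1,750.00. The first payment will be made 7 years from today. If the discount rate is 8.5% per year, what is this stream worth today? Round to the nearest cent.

12619.46

Value at end of year 6: C / r = 1,750.00 / 0.085 = 20,588.2353
Discount to today: PV = 20,588.2353 / (1 + 0.085)^6 = 20,588.2353 / 1.631468 = 12,619.46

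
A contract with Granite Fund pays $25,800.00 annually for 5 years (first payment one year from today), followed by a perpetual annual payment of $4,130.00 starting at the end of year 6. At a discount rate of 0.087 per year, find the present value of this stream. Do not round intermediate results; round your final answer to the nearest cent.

$132420.22

PV of 5-year annuity: $25,800.00 × [1 − (1+0.087)^−5] / 0.087 = 101139.04775
Perpetuity value at year 5: $4,130.00 / 0.087 = 47471.26437
PV of perpetuity: 47471.26437 / (1+0.087)^5 = 31281.17649
Total PV = 101139.04775 + 31281.17649 = 132420.22424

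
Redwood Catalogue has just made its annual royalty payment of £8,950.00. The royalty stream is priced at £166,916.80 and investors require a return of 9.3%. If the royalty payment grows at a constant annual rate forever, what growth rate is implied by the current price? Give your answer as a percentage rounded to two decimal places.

3.74%

P = D₀(1+g)/(r−g) ⇒ P(r−g) = D₀(1+g) ⇒ g(P+D₀) = P·r − D₀
g = (P·r − D₀)/(P + D₀) = (£166,916.80×0.093 − £8,950.00) / (£166,916.80 + £8,950.00) = 0.037376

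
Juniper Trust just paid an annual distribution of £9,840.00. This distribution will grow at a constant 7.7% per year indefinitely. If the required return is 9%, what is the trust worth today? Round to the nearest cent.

D₁ = D₀ × (1 + g) = £9,840.00 × 1.077 = £10,597.6800
Growing perpetuity: P = D₁ / (r − g) = £10,597.6800 / (0.09 − 0.077) = £815,206.15

£815206.15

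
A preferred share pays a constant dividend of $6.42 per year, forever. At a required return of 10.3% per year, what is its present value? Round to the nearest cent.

$62.33

Level perpetuity: PV = C / r = $6.42 / 0.103 = $62.33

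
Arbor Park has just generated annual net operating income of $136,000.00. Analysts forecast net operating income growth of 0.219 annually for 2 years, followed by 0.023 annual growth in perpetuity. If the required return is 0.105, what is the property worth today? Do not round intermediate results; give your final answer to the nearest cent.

$2380366.23

D_1 = 165784.00000
D_2 = 202090.69600
Terminal value at year 2: TV = D_2×(1+g_2)/(r−g_2) = 206738.78201/0.082 = 2521204.65863
P_0 = D_1/(1+r)^1 + D_2/(1+r)^2 + TV/(1+r)^2
    = 150030.76923 + 165509.05674 + 2064826.40293 = 2380366.22889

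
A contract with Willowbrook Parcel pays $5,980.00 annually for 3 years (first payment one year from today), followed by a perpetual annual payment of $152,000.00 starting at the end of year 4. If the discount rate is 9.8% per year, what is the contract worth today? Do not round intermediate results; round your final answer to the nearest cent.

$1186607.87

PV of 3-year annuity: $5,980.00 × [1 − (1+0.098)^−3] / 0.098 = 14923.89370
Perpetuity value at year 3: $152,000.00 / 0.098 = 1551020.40816
PV of perpetuity: 1551020.40816 / (1+0.098)^3 = 1171683.97972
Total PV = 14923.89370 + 1171683.97972 = 1186607.87341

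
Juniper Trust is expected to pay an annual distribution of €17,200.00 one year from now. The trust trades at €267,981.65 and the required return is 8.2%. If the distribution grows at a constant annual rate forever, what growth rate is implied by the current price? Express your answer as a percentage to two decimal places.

P = D₁/(r−g) ⇒ g = r − D₁/P = 0.082 − €17,200.00/€267,981.65 = 0.017817

1.78%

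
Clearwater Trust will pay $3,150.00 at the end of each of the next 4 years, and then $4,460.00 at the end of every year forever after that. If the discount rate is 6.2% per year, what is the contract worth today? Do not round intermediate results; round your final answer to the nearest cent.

$67416.91

PV of 4-year annuity: $3,150.00 × [1 − (1+0.062)^−4] / 0.062 = 10865.28026
Perpetuity value at year 4: $4,460.00 / 0.062 = 71935.48387
PV of perpetuity: 71935.48387 / (1+0.062)^4 = 56551.62675
Total PV = 10865.28026 + 56551.62675 = 67416.90700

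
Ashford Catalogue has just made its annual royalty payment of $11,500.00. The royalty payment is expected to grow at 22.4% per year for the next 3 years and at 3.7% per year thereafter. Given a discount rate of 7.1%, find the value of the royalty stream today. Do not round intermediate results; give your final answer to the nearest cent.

D_1 = 14076.00000
D_2 = 17229.02400
D_3 = 21088.32538
Terminal value at year 3: TV = D_3×(1+g_2)/(r−g_2) = 21868.59341/0.034 = 643193.92397
P_0 = D_1/(1+r)^1 + D_2/(1+r)^2 + D_3/(1+r)^3 + TV/(1+r)^3
    = 13142.85714 + 15020.40816 + 17166.18076 + 523568.51312 = 568897.95918

$568897.96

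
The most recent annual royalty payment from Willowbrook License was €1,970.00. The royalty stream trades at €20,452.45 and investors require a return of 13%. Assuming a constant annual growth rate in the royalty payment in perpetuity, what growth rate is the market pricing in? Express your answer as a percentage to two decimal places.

P = D₀(1+g)/(r−g) ⇒ P(r−g) = D₀(1+g) ⇒ g(P+D₀) = P·r − D₀
g = (P·r − D₀)/(P + D₀) = (€20,452.45×0.13 − €1,970.00) / (€20,452.45 + €1,970.00) = 0.030720

3.07%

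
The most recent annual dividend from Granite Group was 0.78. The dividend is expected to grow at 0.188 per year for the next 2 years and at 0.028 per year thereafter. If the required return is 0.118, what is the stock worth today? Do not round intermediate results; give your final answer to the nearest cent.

D_1 = 0.92664
D_2 = 1.10085
Terminal value at year 2: TV = D_2×(1+g_2)/(r−g_2) = 1.13167/0.09 = 12.57413
P_0 = D_1/(1+r)^1 + D_2/(1+r)^2 + TV/(1+r)^2
    = 0.82884 + 0.88073 + 10.05992 = 11.76949

11.77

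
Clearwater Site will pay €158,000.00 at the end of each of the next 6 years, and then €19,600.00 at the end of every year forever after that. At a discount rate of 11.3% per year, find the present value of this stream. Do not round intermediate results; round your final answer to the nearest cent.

€753932.27

PV of 6-year annuity: €158,000.00 × [1 − (1+0.113)^−6] / 0.113 = 662687.78169
Perpetuity value at year 6: €19,600.00 / 0.113 = 173451.32743
PV of perpetuity: 173451.32743 / (1+0.113)^6 = 91244.48869
Total PV = 662687.78169 + 91244.48869 = 753932.27038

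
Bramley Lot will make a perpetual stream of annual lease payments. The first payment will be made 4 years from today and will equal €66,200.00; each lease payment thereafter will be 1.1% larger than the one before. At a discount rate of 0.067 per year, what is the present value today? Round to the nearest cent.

€973143.09

Value at end of year 3: C₁ / (r − g) = €66,200.00 / (0.067 − 0.011) = €1,182,142.8571
Discount to today: PV = €1,182,142.8571 / (1 + 0.067)^3 = €1,182,142.8571 / 1.214768 = €973,143.09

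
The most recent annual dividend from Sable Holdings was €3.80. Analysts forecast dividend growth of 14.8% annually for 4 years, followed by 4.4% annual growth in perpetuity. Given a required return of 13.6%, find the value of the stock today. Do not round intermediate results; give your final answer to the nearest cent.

D_1 = 4.36240
D_2 = 5.00804
D_3 = 5.74922
D_4 = 6.60011
Terminal value at year 4: TV = D_4×(1+g_2)/(r−g_2) = 6.89051/0.092 = 74.89690
P_0 = D_1/(1+r)^1 + D_2/(1+r)^2 + D_3/(1+r)^3 + D_4/(1+r)^4 + TV/(1+r)^4
    = 3.84014 + 3.88071 + 3.92170 + 3.96313 + 44.97286 = 60.57853

€60.58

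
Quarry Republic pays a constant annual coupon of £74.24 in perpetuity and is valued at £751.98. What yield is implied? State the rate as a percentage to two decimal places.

P = C/r ⇒ r = C/P = £74.24/£751.98 = 0.098726

9.87%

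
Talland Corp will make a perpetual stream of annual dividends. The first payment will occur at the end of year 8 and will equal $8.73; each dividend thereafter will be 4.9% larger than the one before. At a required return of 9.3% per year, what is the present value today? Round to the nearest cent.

Value at end of year 7: C₁ / (r − g) = $8.73 / (0.093 − 0.049) = $198.4091
Discount to today: PV = $198.4091 / (1 + 0.093)^7 = $198.4091 / 1.863550 = $106.47

$106.47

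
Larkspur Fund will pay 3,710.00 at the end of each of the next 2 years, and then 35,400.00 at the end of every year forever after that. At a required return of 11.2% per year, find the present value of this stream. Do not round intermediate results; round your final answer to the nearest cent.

261945.35

PV of 2-year annuity: 3,710.00 × [1 − (1+0.112)^−2] / 0.112 = 6336.62854
Perpetuity value at year 2: 35,400.00 / 0.112 = 316071.42857
PV of perpetuity: 316071.42857 / (1+0.112)^2 = 255608.71960
Total PV = 6336.62854 + 255608.71960 = 261945.34814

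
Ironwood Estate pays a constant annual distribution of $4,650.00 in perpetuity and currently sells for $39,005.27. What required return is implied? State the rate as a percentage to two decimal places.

P = C/r ⇒ r = C/P = $4,650.00/$39,005.27 = 0.119215

11.92%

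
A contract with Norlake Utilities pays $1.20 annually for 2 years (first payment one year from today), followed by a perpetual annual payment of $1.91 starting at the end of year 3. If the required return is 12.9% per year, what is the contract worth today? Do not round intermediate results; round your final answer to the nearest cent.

$13.62

PV of 2-year annuity: $1.20 × [1 − (1+0.129)^−2] / 0.129 = 2.00433
Perpetuity value at year 2: $1.91 / 0.129 = 14.80620
PV of perpetuity: 14.80620 / (1+0.129)^2 = 11.61598
Total PV = 2.00433 + 11.61598 = 13.62031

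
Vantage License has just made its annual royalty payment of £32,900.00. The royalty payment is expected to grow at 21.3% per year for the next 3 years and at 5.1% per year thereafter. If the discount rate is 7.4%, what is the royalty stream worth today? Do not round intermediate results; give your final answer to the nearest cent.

D_1 = 39907.70000
D_2 = 48408.04010
D_3 = 58718.95264
Terminal value at year 3: TV = D_3×(1+g_2)/(r−g_2) = 61713.61923/0.023 = 2683200.83591
P_0 = D_1/(1+r)^1 + D_2/(1+r)^2 + D_3/(1+r)^3 + TV/(1+r)^3
    = 37158.00745 + 41967.09780 + 47398.59370 + 2165909.65106 = 2292433.35000

£2292433.35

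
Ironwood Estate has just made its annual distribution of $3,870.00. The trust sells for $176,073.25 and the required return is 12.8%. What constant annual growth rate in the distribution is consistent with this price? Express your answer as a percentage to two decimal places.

P = D₀(1+g)/(r−g) ⇒ P(r−g) = D₀(1+g) ⇒ g(P+D₀) = P·r − D₀
g = (P·r − D₀)/(P + D₀) = ($176,073.25×0.128 − $3,870.00) / ($176,073.25 + $3,870.00) = 0.103740

10.37%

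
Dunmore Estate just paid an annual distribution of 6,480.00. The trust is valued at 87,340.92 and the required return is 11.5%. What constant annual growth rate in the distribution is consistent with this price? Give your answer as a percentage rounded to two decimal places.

P = D₀(1+g)/(r−g) ⇒ P(r−g) = D₀(1+g) ⇒ g(P+D₀) = P·r − D₀
g = (P·r − D₀)/(P + D₀) = (87,340.92×0.115 − 6,480.00) / (87,340.92 + 6,480.00) = 0.037989

3.80%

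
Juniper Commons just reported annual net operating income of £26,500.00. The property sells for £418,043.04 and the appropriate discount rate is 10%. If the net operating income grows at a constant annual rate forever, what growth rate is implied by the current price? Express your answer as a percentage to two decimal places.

3.44%

P = D₀(1+g)/(r−g) ⇒ P(r−g) = D₀(1+g) ⇒ g(P+D₀) = P·r − D₀
g = (P·r − D₀)/(P + D₀) = (£418,043.04×0.1 − £26,500.00) / (£418,043.04 + £26,500.00) = 0.034427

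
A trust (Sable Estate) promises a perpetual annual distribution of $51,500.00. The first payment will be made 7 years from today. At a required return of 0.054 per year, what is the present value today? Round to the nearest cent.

$695616.39

Value at end of year 6: C / r = $51,500.00 / 0.054 = $953,703.7037
Discount to today: PV = $953,703.7037 / (1 + 0.054)^6 = $953,703.7037 / 1.371020 = $695,616.39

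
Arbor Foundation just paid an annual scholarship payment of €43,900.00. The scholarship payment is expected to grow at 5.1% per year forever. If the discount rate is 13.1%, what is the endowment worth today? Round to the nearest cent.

€576736.25

D₁ = D₀ × (1 + g) = €43,900.00 × 1.051 = €46,138.9000
Growing perpetuity: P = D₁ / (r − g) = €46,138.9000 / (0.131 − 0.051) = €576,736.25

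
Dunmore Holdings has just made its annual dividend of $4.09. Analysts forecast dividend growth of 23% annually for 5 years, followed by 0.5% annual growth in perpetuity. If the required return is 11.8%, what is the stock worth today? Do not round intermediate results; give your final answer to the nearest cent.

$86.11

D_1 = 5.03070
D_2 = 6.18776
D_3 = 7.61095
D_4 = 9.36146
D_5 = 11.51460
Terminal value at year 5: TV = D_5×(1+g_2)/(r−g_2) = 11.57217/0.113 = 102.40861
P_0 = D_1/(1+r)^1 + D_2/(1+r)^2 + D_3/(1+r)^3 + D_4/(1+r)^4 + D_5/(1+r)^5 + TV/(1+r)^5
    = 4.49973 + 4.95051 + 5.44645 + 5.99207 + 6.59234 + 58.63102 = 86.11212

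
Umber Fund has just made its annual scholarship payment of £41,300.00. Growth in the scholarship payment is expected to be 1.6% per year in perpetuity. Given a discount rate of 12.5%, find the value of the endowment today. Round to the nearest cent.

£384961.47

D₁ = D₀ × (1 + g) = £41,300.00 × 1.016 = £41,960.8000
Growing perpetuity: P = D₁ / (r − g) = £41,960.8000 / (0.125 − 0.016) = £384,961.47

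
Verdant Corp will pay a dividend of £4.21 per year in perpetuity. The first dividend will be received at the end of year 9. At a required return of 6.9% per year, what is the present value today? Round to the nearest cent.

Value at end of year 8: C / r = £4.21 / 0.069 = £61.0145
Discount to today: PV = £61.0145 / (1 + 0.069)^8 = £61.0145 / 1.705382 = £35.78

£35.78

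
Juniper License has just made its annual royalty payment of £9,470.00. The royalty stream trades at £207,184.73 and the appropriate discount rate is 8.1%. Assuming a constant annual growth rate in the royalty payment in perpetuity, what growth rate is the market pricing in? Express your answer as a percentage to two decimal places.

P = D₀(1+g)/(r−g) ⇒ P(r−g) = D₀(1+g) ⇒ g(P+D₀) = P·r − D₀
g = (P·r − D₀)/(P + D₀) = (£207,184.73×0.081 − £9,470.00) / (£207,184.73 + £9,470.00) = 0.033749

3.37%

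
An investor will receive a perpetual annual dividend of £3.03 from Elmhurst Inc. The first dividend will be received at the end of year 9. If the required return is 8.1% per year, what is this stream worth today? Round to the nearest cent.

£20.06

Value at end of year 8: C / r = £3.03 / 0.081 = £37.4074
Discount to today: PV = £37.4074 / (1 + 0.081)^8 = £37.4074 / 1.864685 = £20.06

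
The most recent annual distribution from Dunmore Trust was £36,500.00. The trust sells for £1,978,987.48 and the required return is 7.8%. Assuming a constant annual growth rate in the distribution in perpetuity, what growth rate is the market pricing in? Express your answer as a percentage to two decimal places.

P = D₀(1+g)/(r−g) ⇒ P(r−g) = D₀(1+g) ⇒ g(P+D₀) = P·r − D₀
g = (P·r − D₀)/(P + D₀) = (£1,978,987.48×0.078 − £36,500.00) / (£1,978,987.48 + £36,500.00) = 0.058478

5.85%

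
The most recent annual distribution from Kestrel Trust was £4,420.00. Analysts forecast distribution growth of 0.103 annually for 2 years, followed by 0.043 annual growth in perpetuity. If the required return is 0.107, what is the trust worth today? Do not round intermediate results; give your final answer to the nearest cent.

£80304.71

D_1 = 4875.26000
D_2 = 5377.41178
Terminal value at year 2: TV = D_2×(1+g_2)/(r−g_2) = 5608.64049/0.064 = 87635.00760
P_0 = D_1/(1+r)^1 + D_2/(1+r)^2 + TV/(1+r)^2
    = 4404.02891 + 4388.11552 + 71512.57017 = 80304.71460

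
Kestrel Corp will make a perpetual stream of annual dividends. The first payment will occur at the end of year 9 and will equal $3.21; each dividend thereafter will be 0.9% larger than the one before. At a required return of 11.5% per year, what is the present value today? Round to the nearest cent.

Value at end of year 8: C₁ / (r − g) = $3.21 / (0.115 − 0.009) = $30.2830
Discount to today: PV = $30.2830 / (1 + 0.115)^8 = $30.2830 / 2.388905 = $12.68

$12.68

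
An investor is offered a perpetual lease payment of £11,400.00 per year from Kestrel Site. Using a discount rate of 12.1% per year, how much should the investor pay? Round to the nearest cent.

Level perpetuity: PV = C / r = £11,400.00 / 0.121 = £94,214.88

£94214.88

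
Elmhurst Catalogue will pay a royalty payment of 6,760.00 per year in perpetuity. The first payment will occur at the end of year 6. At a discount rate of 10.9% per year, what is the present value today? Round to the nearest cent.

Value at end of year 5: C / r = 6,760.00 / 0.109 = 62,018.3486
Discount to today: PV = 62,018.3486 / (1 + 0.109)^5 = 62,018.3486 / 1.677481 = 36,971.11

36971.11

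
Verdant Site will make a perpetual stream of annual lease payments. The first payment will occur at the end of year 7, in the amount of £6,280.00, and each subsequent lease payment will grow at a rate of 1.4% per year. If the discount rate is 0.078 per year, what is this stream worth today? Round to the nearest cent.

£62526.93

Value at end of year 6: C₁ / (r − g) = £6,280.00 / (0.078 − 0.014) = £98,125.0000
Discount to today: PV = £98,125.0000 / (1 + 0.078)^6 = £98,125.0000 / 1.569324 = £62,526.93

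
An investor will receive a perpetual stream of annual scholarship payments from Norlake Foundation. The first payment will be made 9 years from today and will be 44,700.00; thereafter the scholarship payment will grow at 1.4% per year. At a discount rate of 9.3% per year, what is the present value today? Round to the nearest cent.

Value at end of year 8: C₁ / (r − g) = 44,700.00 / (0.093 − 0.014) = 565,822.7848
Discount to today: PV = 565,822.7848 / (1 + 0.093)^8 = 565,822.7848 / 2.036861 = 277,791.62

277791.62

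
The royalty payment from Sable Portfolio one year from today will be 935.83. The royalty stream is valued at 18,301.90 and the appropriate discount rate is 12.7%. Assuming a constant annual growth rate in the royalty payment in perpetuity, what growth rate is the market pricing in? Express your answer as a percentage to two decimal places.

P = D₁/(r−g) ⇒ g = r − D₁/P = 0.127 − 935.83/18,301.90 = 0.075867

7.59%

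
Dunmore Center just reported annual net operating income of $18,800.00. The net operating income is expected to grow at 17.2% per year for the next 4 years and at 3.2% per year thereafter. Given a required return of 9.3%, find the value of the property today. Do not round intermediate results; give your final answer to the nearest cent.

D_1 = 22033.60000
D_2 = 25823.37920
D_3 = 30265.00042
D_4 = 35470.58050
Terminal value at year 4: TV = D_4×(1+g_2)/(r−g_2) = 36605.63907/0.061 = 600092.44379
P_0 = D_1/(1+r)^1 + D_2/(1+r)^2 + D_3/(1+r)^3 + D_4/(1+r)^4 + TV/(1+r)^4
    = 20158.82891 + 21615.87144 + 23178.22628 + 24853.50522 + 420472.41616 = 510278.84801

$510278.85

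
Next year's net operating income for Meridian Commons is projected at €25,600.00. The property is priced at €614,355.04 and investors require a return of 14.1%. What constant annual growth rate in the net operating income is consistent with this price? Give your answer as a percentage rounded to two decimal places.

9.93%

P = D₁/(r−g) ⇒ g = r − D₁/P = 0.141 − €25,600.00/€614,355.04 = 0.099330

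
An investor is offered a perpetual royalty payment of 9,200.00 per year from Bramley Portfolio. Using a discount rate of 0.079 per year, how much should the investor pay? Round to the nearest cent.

Level perpetuity: PV = C / r = 9,200.00 / 0.079 = 116,455.70

116455.70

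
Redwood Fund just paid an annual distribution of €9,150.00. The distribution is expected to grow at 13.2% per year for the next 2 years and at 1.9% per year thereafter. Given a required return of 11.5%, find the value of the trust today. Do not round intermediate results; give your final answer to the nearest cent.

€118828.27

D_1 = 10357.80000
D_2 = 11725.02960
Terminal value at year 2: TV = D_2×(1+g_2)/(r−g_2) = 11947.80516/0.096 = 124456.30377
P_0 = D_1/(1+r)^1 + D_2/(1+r)^2 + TV/(1+r)^2
    = 9289.50673 + 9431.14046 + 100107.62635 = 118828.27354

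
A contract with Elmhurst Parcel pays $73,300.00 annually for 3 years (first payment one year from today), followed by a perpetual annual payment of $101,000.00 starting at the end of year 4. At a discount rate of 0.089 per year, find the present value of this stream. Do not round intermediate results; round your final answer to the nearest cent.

PV of 3-year annuity: $73,300.00 × [1 − (1+0.089)^−3] / 0.089 = 185875.07787
Perpetuity value at year 3: $101,000.00 / 0.089 = 1134831.46067
PV of perpetuity: 1134831.46067 / (1+0.089)^3 = 878714.36839
Total PV = 185875.07787 + 878714.36839 = 1064589.44626

$1064589.45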